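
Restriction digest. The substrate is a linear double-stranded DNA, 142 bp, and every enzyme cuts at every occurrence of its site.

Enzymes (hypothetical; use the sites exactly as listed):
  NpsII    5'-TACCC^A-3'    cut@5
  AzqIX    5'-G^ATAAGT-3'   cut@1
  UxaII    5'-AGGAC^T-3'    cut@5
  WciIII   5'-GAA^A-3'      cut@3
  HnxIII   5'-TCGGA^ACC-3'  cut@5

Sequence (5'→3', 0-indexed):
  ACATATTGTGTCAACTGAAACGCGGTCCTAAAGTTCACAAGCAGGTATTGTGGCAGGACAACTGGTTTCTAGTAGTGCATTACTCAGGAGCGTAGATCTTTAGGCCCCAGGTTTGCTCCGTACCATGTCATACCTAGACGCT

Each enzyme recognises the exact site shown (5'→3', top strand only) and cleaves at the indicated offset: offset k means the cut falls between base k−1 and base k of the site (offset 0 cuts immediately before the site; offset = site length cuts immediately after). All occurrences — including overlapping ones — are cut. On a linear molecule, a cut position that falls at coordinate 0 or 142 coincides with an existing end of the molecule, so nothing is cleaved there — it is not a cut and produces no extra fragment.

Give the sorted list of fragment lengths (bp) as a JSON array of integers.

[19,123]

Per-enzyme occurrences:
  NpsII (TACCCA, off=5): no sites
  AzqIX (GATAAGT, off=1): no sites
  UxaII (AGGACT, off=5): no sites
  WciIII GAAA/3: at [16] ⇒ [19]
  HnxIII (TCGGAACC, off=5): no sites

All cut coordinates (distinct, sorted): [19]

Fragments:
  [0,19): 19 bp
  [19,142): 123 bp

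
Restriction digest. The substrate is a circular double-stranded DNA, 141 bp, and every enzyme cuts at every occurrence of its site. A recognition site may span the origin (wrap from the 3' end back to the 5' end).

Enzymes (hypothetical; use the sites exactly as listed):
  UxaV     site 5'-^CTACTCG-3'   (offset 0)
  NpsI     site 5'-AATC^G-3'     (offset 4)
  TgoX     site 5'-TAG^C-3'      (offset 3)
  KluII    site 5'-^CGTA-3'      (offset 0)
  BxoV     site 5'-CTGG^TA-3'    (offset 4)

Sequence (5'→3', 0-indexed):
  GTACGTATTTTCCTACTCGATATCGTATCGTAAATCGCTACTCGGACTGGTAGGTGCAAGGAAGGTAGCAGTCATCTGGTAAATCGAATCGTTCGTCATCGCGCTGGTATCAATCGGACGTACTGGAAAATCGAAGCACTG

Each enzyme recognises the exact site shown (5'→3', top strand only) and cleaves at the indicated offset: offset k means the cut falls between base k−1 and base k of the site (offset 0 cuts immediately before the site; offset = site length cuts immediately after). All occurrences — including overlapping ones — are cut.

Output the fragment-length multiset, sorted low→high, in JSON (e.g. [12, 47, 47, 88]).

[1,2,3,5,5,6,8,8,9,10,11,11,13,14,17,18]

Per-enzyme occurrences:
  UxaV CTACTCG/0: at [12, 37] ⇒ [12, 37]
  NpsI AATCG/4: at [32, 81, 86, 111, 128] ⇒ [36, 85, 90, 115, 132]
  TgoX TAGC/3: at [65] ⇒ [68]
  KluII CGTA/0: at [3, 23, 28, 118] ⇒ [3, 23, 28, 118]
  BxoV CTGGTA/4: at [46, 75, 103, 138] ⇒ [1, 50, 79, 107]

Pooled cuts: [1, 3, 12, 23, 28, 36, 37, 50, 68, 79, 85, 90, 107, 115, 118, 132]

Fragments:
  1→3: 2 bp
  3→12: 9 bp
  12→23: 11 bp
  23→28: 5 bp
  28→36: 8 bp
  36→37: 1 bp
  37→50: 13 bp
  50→68: 18 bp
  68→79: 11 bp
  79→85: 6 bp
  85→90: 5 bp
  90→107: 17 bp
  107→115: 8 bp
  115→118: 3 bp
  118→132: 14 bp
  132→1 (wrap): 141-132+1 = 10 bp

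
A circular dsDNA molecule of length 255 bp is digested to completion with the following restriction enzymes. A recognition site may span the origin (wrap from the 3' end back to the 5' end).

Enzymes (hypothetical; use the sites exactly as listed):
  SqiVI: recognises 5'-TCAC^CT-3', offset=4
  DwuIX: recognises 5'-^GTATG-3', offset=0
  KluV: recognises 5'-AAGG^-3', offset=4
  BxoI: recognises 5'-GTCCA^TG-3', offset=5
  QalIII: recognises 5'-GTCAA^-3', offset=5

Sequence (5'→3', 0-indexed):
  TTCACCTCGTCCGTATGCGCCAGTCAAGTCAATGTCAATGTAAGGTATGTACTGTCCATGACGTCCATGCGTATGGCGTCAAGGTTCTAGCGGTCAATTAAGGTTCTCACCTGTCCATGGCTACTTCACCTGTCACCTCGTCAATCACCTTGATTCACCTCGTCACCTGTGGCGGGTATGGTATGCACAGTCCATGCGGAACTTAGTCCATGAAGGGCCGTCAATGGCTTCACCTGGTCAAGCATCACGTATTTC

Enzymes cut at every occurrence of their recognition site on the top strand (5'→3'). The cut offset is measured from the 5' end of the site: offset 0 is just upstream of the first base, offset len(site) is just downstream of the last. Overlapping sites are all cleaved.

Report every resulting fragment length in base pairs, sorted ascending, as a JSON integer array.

[1,2,3,4,5,5,6,6,6,6,7,7,7,7,8,8,8,8,9,9,9,10,12,12,13,13,14,15,16,19]

Per-enzyme occurrences:
  SqiVI (TCACCT, off=4): starts [1, 106, 125, 132, 144, 154, 162, 229] → cuts [5, 110, 129, 136, 148, 158, 166, 233]
  DwuIX (GTATG, off=0): starts [12, 44, 70, 175, 180] → cuts [12, 44, 70, 175, 180]
  KluV (AAGG, off=4): starts [41, 80, 99, 212] → cuts [45, 84, 103, 216]
  BxoI (GTCCATG, off=5): starts [53, 62, 112, 189, 205] → cuts [58, 67, 117, 194, 210]
  QalIII (GTCAA, off=5): starts [22, 27, 33, 77, 92, 139, 219, 236] → cuts [27, 32, 38, 82, 97, 144, 224, 241]

All cut coordinates (distinct, sorted): [5, 12, 27, 32, 38, 44, 45, 58, 67, 70, 82, 84, 97, 103, 110, 117, 129, 136, 144, 148, 158, 166, 175, 180, 194, 210, 216, 224, 233, 241]

Fragments:
  5→12: 7 bp
  12→27: 15 bp
  27→32: 5 bp
  32→38: 6 bp
  38→44: 6 bp
  44→45: 1 bp
  45→58: 13 bp
  58→67: 9 bp
  67→70: 3 bp
  70→82: 12 bp
  82→84: 2 bp
  84→97: 13 bp
  97→103: 6 bp
  103→110: 7 bp
  110→117: 7 bp
  117→129: 12 bp
  129→136: 7 bp
  136→144: 8 bp
  144→148: 4 bp
  148→158: 10 bp
  158→166: 8 bp
  166→175: 9 bp
  175→180: 5 bp
  180→194: 14 bp
  194→210: 16 bp
  210→216: 6 bp
  216→224: 8 bp
  224→233: 9 bp
  233→241: 8 bp
  241→5 (wrap): 255-241+5 = 19 bp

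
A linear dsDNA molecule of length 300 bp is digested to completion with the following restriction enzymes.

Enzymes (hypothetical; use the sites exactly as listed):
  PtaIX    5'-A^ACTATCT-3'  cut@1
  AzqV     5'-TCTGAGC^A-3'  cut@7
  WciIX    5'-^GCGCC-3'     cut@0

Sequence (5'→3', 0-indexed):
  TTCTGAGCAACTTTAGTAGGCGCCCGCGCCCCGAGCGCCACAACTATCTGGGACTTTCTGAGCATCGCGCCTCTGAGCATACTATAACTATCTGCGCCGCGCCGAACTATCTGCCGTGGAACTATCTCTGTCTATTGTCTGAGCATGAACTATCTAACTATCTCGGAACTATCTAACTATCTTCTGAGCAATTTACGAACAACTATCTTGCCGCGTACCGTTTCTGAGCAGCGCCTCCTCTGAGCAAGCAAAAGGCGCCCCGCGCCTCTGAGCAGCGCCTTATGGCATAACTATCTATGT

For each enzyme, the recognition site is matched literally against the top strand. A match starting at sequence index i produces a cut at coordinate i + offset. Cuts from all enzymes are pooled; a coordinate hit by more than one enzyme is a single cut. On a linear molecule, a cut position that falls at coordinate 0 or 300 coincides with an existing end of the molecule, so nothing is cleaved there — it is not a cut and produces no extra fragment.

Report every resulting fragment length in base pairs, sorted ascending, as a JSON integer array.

[1,1,3,4,5,6,7,7,7,8,8,8,8,8,9,9,11,11,11,12,12,12,14,15,15,15,21,24,28]

Per-enzyme occurrences:
  PtaIX (AACTATCT, off=1): starts [41, 85, 104, 119, 147, 155, 166, 174, 200, 288] → cuts [42, 86, 105, 120, 148, 156, 167, 175, 201, 289]
  AzqV (TCTGAGCA, off=7): starts [1, 56, 71, 137, 182, 222, 238, 266] → cuts [8, 63, 78, 144, 189, 229, 245, 273]
  WciIX (GCGCC, off=0): starts [19, 25, 34, 66, 93, 98, 230, 254, 261, 274] → cuts [19, 25, 34, 66, 93, 98, 230, 254, 261, 274]

All cut coordinates (distinct, sorted): [8, 19, 25, 34, 42, 63, 66, 78, 86, 93, 98, 105, 120, 144, 148, 156, 167, 175, 189, 201, 229, 230, 245, 254, 261, 273, 274, 289]

Fragments:
  [0,8): 8 bp
  [8,19): 11 bp
  [19,25): 6 bp
  [25,34): 9 bp
  [34,42): 8 bp
  [42,63): 21 bp
  [63,66): 3 bp
  [66,78): 12 bp
  [78,86): 8 bp
  [86,93): 7 bp
  [93,98): 5 bp
  [98,105): 7 bp
  [105,120): 15 bp
  [120,144): 24 bp
  [144,148): 4 bp
  [148,156): 8 bp
  [156,167): 11 bp
  [167,175): 8 bp
  [175,189): 14 bp
  [189,201): 12 bp
  [201,229): 28 bp
  [229,230): 1 bp
  [230,245): 15 bp
  [245,254): 9 bp
  [254,261): 7 bp
  [261,273): 12 bp
  [273,274): 1 bp
  [274,289): 15 bp
  [289,300): 11 bp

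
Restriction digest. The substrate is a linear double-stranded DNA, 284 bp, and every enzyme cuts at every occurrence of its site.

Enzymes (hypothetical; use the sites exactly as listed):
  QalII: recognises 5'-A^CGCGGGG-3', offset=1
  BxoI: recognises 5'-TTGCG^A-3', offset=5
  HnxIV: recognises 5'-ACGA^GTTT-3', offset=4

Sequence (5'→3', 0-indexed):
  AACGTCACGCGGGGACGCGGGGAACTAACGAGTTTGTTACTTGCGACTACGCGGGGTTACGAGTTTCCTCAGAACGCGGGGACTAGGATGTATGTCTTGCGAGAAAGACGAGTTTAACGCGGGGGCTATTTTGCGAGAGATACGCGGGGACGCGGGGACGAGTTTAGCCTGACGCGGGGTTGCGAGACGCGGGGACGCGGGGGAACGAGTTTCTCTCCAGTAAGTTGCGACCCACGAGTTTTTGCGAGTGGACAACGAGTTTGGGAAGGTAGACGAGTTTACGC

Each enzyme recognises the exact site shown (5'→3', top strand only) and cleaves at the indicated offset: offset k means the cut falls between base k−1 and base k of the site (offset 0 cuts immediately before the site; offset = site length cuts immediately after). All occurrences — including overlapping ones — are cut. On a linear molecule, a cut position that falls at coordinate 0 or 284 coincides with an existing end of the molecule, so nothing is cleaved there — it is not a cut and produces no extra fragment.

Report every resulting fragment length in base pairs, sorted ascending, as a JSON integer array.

Per-enzyme occurrences:
  QalII ACGCGGGG/1: at [6, 14, 48, 73, 116, 141, 149, 171, 186, 194] ⇒ [7, 15, 49, 74, 117, 142, 150, 172, 187, 195]
  BxoI TTGCGA/5: at [40, 96, 130, 179, 224, 241] ⇒ [45, 101, 135, 184, 229, 246]
  HnxIV ACGAGTTT/4: at [27, 58, 107, 157, 204, 233, 254, 272] ⇒ [31, 62, 111, 161, 208, 237, 258, 276]

All cut coordinates (distinct, sorted): [7, 15, 31, 45, 49, 62, 74, 101, 111, 117, 135, 142, 150, 161, 172, 184, 187, 195, 208, 229, 237, 246, 258, 276]

Fragment lengths:
  [0,7): 7 bp
  [7,15): 8 bp
  [15,31): 16 bp
  [31,45): 14 bp
  [45,49): 4 bp
  [49,62): 13 bp
  [62,74): 12 bp
  [74,101): 27 bp
  [101,111): 10 bp
  [111,117): 6 bp
  [117,135): 18 bp
  [135,142): 7 bp
  [142,150): 8 bp
  [150,161): 11 bp
  [161,172): 11 bp
  [172,184): 12 bp
  [184,187): 3 bp
  [187,195): 8 bp
  [195,208): 13 bp
  [208,229): 21 bp
  [229,237): 8 bp
  [237,246): 9 bp
  [246,258): 12 bp
  [258,276): 18 bp
  [276,284): 8 bp

[3,4,6,7,7,8,8,8,8,8,9,10,11,11,12,12,12,13,13,14,16,18,18,21,27]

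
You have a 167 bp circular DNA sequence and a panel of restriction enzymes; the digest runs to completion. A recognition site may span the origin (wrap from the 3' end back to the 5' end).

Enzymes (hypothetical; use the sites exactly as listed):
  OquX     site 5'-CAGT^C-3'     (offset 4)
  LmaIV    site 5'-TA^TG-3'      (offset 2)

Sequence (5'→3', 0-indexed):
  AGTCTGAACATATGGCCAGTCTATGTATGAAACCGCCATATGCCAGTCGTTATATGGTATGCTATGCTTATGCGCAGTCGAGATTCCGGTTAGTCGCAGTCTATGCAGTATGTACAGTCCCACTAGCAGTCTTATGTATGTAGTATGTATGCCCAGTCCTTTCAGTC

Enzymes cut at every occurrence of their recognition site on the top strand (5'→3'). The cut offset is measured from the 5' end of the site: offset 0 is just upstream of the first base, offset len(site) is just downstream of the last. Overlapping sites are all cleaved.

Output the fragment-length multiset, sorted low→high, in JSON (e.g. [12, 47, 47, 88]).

Per-enzyme occurrences:
  OquX (CAGTC, off=4): starts [16, 43, 74, 96, 114, 126, 153, 162, 166] → cuts [3, 20, 47, 78, 100, 118, 130, 157, 166]
  LmaIV (TATG, off=2): starts [10, 21, 25, 38, 52, 57, 62, 68, 101, 108, 132, 136, 143, 147] → cuts [12, 23, 27, 40, 54, 59, 64, 70, 103, 110, 134, 138, 145, 149]

All cut coordinates (distinct, sorted): [3, 12, 20, 23, 27, 40, 47, 54, 59, 64, 70, 78, 100, 103, 110, 118, 130, 134, 138, 145, 149, 157, 166]

Fragments:
  3→12: 9 bp
  12→20: 8 bp
  20→23: 3 bp
  23→27: 4 bp
  27→40: 13 bp
  40→47: 7 bp
  47→54: 7 bp
  54→59: 5 bp
  59→64: 5 bp
  64→70: 6 bp
  70→78: 8 bp
  78→100: 22 bp
  100→103: 3 bp
  103→110: 7 bp
  110→118: 8 bp
  118→130: 12 bp
  130→134: 4 bp
  134→138: 4 bp
  138→145: 7 bp
  145→149: 4 bp
  149→157: 8 bp
  157→166: 9 bp
  166→3 (wrap): 167-166+3 = 4 bp

[3,3,4,4,4,4,4,5,5,6,7,7,7,7,8,8,8,8,9,9,12,13,22]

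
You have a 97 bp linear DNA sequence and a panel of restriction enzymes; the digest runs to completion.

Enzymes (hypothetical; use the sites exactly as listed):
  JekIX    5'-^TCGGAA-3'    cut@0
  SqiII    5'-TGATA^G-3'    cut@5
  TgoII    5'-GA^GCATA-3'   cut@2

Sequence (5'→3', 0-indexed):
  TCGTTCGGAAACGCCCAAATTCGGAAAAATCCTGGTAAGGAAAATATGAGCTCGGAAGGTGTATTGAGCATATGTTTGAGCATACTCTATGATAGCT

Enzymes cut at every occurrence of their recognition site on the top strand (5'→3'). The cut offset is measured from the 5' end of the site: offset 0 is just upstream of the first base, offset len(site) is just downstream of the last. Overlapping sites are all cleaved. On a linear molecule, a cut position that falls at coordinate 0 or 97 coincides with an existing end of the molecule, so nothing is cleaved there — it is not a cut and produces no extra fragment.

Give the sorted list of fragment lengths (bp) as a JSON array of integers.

[3,4,12,15,16,16,31]

Scan for sites:
  JekIX (TCGGAA, off=0): starts [4, 20, 51] → cuts [4, 20, 51]
  SqiII (TGATAG, off=5): starts [89] → cuts [94]
  TgoII (GAGCATA, off=2): starts [65, 77] → cuts [67, 79]

All cut coordinates (distinct, sorted): [4, 20, 51, 67, 79, 94]

Fragment lengths:
  [0,4): 4 bp
  [4,20): 16 bp
  [20,51): 31 bp
  [51,67): 16 bp
  [67,79): 12 bp
  [79,94): 15 bp
  [94,97): 3 bp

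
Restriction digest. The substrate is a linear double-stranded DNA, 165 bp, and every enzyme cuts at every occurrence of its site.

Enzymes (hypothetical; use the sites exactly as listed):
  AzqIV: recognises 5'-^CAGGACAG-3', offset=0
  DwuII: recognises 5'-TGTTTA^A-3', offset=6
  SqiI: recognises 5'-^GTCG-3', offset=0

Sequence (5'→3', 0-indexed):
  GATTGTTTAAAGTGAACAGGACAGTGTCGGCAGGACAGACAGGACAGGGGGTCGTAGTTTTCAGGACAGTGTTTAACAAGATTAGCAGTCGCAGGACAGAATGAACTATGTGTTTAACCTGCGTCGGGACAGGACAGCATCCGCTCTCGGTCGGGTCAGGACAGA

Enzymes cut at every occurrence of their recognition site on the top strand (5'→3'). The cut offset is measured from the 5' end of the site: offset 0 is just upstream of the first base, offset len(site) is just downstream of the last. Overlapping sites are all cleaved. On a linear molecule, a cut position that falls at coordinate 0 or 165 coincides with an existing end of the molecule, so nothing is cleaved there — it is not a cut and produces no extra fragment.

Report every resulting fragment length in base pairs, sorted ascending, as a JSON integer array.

[4,5,6,7,7,7,9,9,9,9,11,11,12,14,20,25]

Per-enzyme occurrences:
  AzqIV CAGGACAG/0: at [16, 30, 39, 61, 91, 129, 156] ⇒ [16, 30, 39, 61, 91, 129, 156]
  DwuII TGTTTAA/6: at [3, 69, 110] ⇒ [9, 75, 116]
  SqiI GTCG/0: at [25, 50, 87, 122, 149] ⇒ [25, 50, 87, 122, 149]

All cut coordinates (distinct, sorted): [9, 16, 25, 30, 39, 50, 61, 75, 87, 91, 116, 122, 129, 149, 156]

Fragment lengths:
  [0,9): 9 bp
  [9,16): 7 bp
  [16,25): 9 bp
  [25,30): 5 bp
  [30,39): 9 bp
  [39,50): 11 bp
  [50,61): 11 bp
  [61,75): 14 bp
  [75,87): 12 bp
  [87,91): 4 bp
  [91,116): 25 bp
  [116,122): 6 bp
  [122,129): 7 bp
  [129,149): 20 bp
  [149,156): 7 bp
  [156,165): 9 bp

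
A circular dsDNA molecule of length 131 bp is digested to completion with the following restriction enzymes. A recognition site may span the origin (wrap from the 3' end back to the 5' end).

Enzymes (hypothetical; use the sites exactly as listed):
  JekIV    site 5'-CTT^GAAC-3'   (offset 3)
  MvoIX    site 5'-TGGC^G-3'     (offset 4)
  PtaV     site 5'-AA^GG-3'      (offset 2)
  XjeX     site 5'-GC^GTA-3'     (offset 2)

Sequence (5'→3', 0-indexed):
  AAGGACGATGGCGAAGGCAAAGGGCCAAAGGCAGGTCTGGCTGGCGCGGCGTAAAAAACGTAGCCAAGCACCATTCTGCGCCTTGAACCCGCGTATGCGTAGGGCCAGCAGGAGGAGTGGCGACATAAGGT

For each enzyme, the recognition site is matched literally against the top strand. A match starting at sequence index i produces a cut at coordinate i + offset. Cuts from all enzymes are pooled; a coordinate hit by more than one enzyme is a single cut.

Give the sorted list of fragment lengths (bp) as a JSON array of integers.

Site scan:
  JekIV (CTTGAAC, off=3): starts [81] → cuts [84]
  MvoIX (TGGCG, off=4): starts [8, 41, 117] → cuts [12, 45, 121]
  PtaV (AAGG, off=2): starts [0, 13, 19, 27, 126] → cuts [2, 15, 21, 29, 128]
  XjeX (GCGTA, off=2): starts [48, 90, 96] → cuts [50, 92, 98]

All cut coordinates (distinct, sorted): [2, 12, 15, 21, 29, 45, 50, 84, 92, 98, 121, 128]

Fragments:
  2→12: 10 bp
  12→15: 3 bp
  15→21: 6 bp
  21→29: 8 bp
  29→45: 16 bp
  45→50: 5 bp
  50→84: 34 bp
  84→92: 8 bp
  92→98: 6 bp
  98→121: 23 bp
  121→128: 7 bp
  128→2 (wrap): 131-128+2 = 5 bp

[3,5,5,6,6,7,8,8,10,16,23,34]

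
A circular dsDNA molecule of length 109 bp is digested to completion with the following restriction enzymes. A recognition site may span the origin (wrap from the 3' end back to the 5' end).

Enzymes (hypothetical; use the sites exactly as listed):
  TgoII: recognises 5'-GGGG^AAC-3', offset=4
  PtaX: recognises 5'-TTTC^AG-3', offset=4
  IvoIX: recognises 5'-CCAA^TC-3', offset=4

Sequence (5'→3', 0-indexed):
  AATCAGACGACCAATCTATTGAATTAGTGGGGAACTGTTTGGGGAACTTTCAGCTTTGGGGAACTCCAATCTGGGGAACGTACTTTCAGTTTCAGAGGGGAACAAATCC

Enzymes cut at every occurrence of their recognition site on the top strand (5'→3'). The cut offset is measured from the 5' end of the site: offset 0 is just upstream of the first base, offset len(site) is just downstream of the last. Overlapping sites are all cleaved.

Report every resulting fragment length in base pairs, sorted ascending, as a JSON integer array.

[6,7,7,7,8,10,11,11,12,12,18]

Scan for sites:
  TgoII GGGGAAC/4: at [28, 40, 57, 72, 96] ⇒ [32, 44, 61, 76, 100]
  PtaX TTTCAG/4: at [47, 83, 89] ⇒ [51, 87, 93]
  IvoIX CCAATC/4: at [10, 65, 107] ⇒ [2, 14, 69]

Pooled cuts: [2, 14, 32, 44, 51, 61, 69, 76, 87, 93, 100]

Fragment lengths:
  2→14: 12 bp
  14→32: 18 bp
  32→44: 12 bp
  44→51: 7 bp
  51→61: 10 bp
  61→69: 8 bp
  69→76: 7 bp
  76→87: 11 bp
  87→93: 6 bp
  93→100: 7 bp
  100→2 (wrap): 109-100+2 = 11 bp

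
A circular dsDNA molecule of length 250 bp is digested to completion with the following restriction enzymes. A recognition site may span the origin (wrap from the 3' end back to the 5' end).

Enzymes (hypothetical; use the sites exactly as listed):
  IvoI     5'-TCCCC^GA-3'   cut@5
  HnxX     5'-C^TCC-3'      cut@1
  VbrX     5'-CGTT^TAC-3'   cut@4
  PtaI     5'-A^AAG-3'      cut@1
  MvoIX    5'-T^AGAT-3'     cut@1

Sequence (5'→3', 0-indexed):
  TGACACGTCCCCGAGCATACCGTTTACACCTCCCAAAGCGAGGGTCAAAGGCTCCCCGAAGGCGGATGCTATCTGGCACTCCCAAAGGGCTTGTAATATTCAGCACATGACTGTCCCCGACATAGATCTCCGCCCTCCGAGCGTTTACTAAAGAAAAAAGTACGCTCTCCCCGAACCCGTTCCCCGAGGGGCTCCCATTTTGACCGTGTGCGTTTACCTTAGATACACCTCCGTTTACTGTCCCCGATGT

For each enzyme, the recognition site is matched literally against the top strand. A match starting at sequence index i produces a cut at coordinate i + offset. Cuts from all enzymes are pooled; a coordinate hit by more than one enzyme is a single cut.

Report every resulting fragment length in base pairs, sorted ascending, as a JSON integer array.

Scan for sites:
  IvoI TCCCCGA/5: at [7, 52, 113, 167, 180, 240] ⇒ [12, 57, 118, 172, 185, 245]
  HnxX CTCC/1: at [29, 51, 78, 127, 134, 166, 191, 228] ⇒ [30, 52, 79, 128, 135, 167, 192, 229]
  VbrX CGTTTAC/4: at [20, 141, 210, 231] ⇒ [24, 145, 214, 235]
  PtaI AAAG/1: at [34, 46, 83, 149, 156] ⇒ [35, 47, 84, 150, 157]
  MvoIX TAGAT/1: at [122, 219] ⇒ [123, 220]

All cut coordinates (distinct, sorted): [12, 24, 30, 35, 47, 52, 57, 79, 84, 118, 123, 128, 135, 145, 150, 157, 167, 172, 185, 192, 214, 220, 229, 235, 245]

Fragment lengths:
  12→24: 12 bp
  24→30: 6 bp
  30→35: 5 bp
  35→47: 12 bp
  47→52: 5 bp
  52→57: 5 bp
  57→79: 22 bp
  79→84: 5 bp
  84→118: 34 bp
  118→123: 5 bp
  123→128: 5 bp
  128→135: 7 bp
  135→145: 10 bp
  145→150: 5 bp
  150→157: 7 bp
  157→167: 10 bp
  167→172: 5 bp
  172→185: 13 bp
  185→192: 7 bp
  192→214: 22 bp
  214→220: 6 bp
  220→229: 9 bp
  229→235: 6 bp
  235→245: 10 bp
  245→12 (wrap): 250-245+12 = 17 bp

[5,5,5,5,5,5,5,5,6,6,6,7,7,7,9,10,10,10,12,12,13,17,22,22,34]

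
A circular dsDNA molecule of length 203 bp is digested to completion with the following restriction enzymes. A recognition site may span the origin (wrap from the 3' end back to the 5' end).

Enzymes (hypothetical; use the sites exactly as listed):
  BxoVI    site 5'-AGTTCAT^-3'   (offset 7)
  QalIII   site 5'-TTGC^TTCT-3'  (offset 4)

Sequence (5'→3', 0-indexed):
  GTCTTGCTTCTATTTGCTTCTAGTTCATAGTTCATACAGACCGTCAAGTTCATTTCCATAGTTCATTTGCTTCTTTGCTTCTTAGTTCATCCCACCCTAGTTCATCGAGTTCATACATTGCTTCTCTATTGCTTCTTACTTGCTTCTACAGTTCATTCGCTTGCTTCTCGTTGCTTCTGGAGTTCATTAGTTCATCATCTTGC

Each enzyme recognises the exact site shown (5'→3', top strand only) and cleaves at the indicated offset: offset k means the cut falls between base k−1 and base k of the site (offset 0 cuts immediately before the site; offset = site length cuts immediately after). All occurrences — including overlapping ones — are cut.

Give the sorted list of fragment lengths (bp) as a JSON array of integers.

Site scan:
  BxoVI AGTTCAT/7: at [21, 28, 46, 59, 83, 98, 107, 149, 180, 188] ⇒ [28, 35, 53, 66, 90, 105, 114, 156, 187, 195]
  QalIII TTGCTTCT/4: at [3, 13, 66, 74, 117, 128, 139, 160, 170] ⇒ [7, 17, 70, 78, 121, 132, 143, 164, 174]

All cut coordinates (distinct, sorted): [7, 17, 28, 35, 53, 66, 70, 78, 90, 105, 114, 121, 132, 143, 156, 164, 174, 187, 195]

Fragments:
  7→17: 10 bp
  17→28: 11 bp
  28→35: 7 bp
  35→53: 18 bp
  53→66: 13 bp
  66→70: 4 bp
  70→78: 8 bp
  78→90: 12 bp
  90→105: 15 bp
  105→114: 9 bp
  114→121: 7 bp
  121→132: 11 bp
  132→143: 11 bp
  143→156: 13 bp
  156→164: 8 bp
  164→174: 10 bp
  174→187: 13 bp
  187→195: 8 bp
  195→7 (wrap): 203-195+7 = 15 bp

[4,7,7,8,8,8,9,10,10,11,11,11,12,13,13,13,15,15,18]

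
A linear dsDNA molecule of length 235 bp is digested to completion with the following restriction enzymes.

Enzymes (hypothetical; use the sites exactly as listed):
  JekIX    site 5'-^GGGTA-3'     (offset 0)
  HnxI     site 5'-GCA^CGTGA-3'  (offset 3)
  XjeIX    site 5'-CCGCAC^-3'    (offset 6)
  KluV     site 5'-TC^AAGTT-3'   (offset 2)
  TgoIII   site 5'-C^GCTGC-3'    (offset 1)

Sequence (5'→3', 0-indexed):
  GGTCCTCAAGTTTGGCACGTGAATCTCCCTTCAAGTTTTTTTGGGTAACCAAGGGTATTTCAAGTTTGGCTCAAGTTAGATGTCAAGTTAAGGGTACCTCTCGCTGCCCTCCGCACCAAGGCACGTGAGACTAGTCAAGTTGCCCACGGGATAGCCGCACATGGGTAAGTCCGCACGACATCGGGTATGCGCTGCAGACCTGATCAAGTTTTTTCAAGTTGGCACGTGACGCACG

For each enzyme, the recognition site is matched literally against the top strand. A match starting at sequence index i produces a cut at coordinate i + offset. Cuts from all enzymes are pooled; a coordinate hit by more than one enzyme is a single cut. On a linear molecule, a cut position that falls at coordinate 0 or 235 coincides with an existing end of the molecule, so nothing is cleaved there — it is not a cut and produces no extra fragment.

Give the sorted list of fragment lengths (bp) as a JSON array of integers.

[2,6,7,7,7,8,9,9,10,10,10,10,11,11,11,12,13,14,14,15,15,24]

Site scan:
  JekIX GGGTA/0: at [42, 52, 91, 162, 182] ⇒ [42, 52, 91, 162, 182]
  HnxI GCACGTGA/3: at [14, 120, 221] ⇒ [17, 123, 224]
  XjeIX CCGCAC/6: at [110, 154, 170] ⇒ [116, 160, 176]
  KluV TCAAGTT/2: at [5, 30, 59, 70, 82, 134, 203, 213] ⇒ [7, 32, 61, 72, 84, 136, 205, 215]
  TgoIII CGCTGC/1: at [101, 189] ⇒ [102, 190]

All cut coordinates (distinct, sorted): [7, 17, 32, 42, 52, 61, 72, 84, 91, 102, 116, 123, 136, 160, 162, 176, 182, 190, 205, 215, 224]

Fragments:
  [0,7): 7 bp
  [7,17): 10 bp
  [17,32): 15 bp
  [32,42): 10 bp
  [42,52): 10 bp
  [52,61): 9 bp
  [61,72): 11 bp
  [72,84): 12 bp
  [84,91): 7 bp
  [91,102): 11 bp
  [102,116): 14 bp
  [116,123): 7 bp
  [123,136): 13 bp
  [136,160): 24 bp
  [160,162): 2 bp
  [162,176): 14 bp
  [176,182): 6 bp
  [182,190): 8 bp
  [190,205): 15 bp
  [205,215): 10 bp
  [215,224): 9 bp
  [224,235): 11 bp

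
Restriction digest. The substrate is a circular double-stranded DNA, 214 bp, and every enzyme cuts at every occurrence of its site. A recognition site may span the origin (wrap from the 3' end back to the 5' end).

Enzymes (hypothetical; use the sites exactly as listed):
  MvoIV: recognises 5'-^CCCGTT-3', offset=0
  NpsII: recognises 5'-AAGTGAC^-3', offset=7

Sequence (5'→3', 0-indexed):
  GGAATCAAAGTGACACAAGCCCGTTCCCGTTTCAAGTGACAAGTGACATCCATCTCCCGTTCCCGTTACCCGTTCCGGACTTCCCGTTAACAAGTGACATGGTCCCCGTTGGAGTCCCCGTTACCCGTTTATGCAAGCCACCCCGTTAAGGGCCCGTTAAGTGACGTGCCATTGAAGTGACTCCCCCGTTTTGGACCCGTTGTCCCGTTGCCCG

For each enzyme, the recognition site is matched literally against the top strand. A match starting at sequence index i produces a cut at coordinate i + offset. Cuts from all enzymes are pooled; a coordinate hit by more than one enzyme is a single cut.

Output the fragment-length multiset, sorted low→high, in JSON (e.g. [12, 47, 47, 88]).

Site scan:
  MvoIV (CCCGTT, off=0): starts [19, 25, 55, 61, 68, 82, 104, 116, 123, 141, 152, 184, 195, 203] → cuts [19, 25, 55, 61, 68, 82, 104, 116, 123, 141, 152, 184, 195, 203]
  NpsII (AAGTGAC, off=7): starts [7, 33, 40, 91, 158, 174] → cuts [14, 40, 47, 98, 165, 181]

All cut coordinates (distinct, sorted): [14, 19, 25, 40, 47, 55, 61, 68, 82, 98, 104, 116, 123, 141, 152, 165, 181, 184, 195, 203]

Fragments:
  14→19: 5 bp
  19→25: 6 bp
  25→40: 15 bp
  40→47: 7 bp
  47→55: 8 bp
  55→61: 6 bp
  61→68: 7 bp
  68→82: 14 bp
  82→98: 16 bp
  98→104: 6 bp
  104→116: 12 bp
  116→123: 7 bp
  123→141: 18 bp
  141→152: 11 bp
  152→165: 13 bp
  165→181: 16 bp
  181→184: 3 bp
  184→195: 11 bp
  195→203: 8 bp
  203→14 (wrap): 214-203+14 = 25 bp

[3,5,6,6,6,7,7,7,8,8,11,11,12,13,14,15,16,16,18,25]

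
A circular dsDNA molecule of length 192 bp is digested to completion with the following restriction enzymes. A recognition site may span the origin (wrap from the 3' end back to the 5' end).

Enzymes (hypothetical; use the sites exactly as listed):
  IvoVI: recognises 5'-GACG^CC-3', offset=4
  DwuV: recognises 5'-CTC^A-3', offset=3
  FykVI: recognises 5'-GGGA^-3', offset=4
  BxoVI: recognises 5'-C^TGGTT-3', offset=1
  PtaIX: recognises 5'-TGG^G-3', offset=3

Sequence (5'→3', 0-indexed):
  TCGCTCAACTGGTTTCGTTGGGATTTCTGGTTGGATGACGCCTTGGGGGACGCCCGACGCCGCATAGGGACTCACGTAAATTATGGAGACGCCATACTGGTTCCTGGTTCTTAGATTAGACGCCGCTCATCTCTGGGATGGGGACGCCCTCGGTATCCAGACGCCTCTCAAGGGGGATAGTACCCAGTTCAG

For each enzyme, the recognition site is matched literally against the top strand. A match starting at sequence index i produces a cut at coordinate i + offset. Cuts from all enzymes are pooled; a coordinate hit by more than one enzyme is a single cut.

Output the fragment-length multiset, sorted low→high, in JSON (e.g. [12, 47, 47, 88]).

Per-enzyme occurrences:
  IvoVI GACGCC/4: at [36, 48, 55, 87, 118, 142, 159] ⇒ [40, 52, 59, 91, 122, 146, 163]
  DwuV CTCA/3: at [3, 70, 125, 166] ⇒ [6, 73, 128, 169]
  FykVI GGGA/4: at [19, 46, 66, 134, 140, 173] ⇒ [23, 50, 70, 138, 144, 177]
  BxoVI CTGGTT/1: at [8, 26, 96, 103] ⇒ [9, 27, 97, 104]
  PtaIX TGGG/3: at [18, 43, 133, 138] ⇒ [21, 46, 136, 141]

All cut coordinates (distinct, sorted): [6, 9, 21, 23, 27, 40, 46, 50, 52, 59, 70, 73, 91, 97, 104, 122, 128, 136, 138, 141, 144, 146, 163, 169, 177]

Fragment lengths:
  6→9: 3 bp
  9→21: 12 bp
  21→23: 2 bp
  23→27: 4 bp
  27→40: 13 bp
  40→46: 6 bp
  46→50: 4 bp
  50→52: 2 bp
  52→59: 7 bp
  59→70: 11 bp
  70→73: 3 bp
  73→91: 18 bp
  91→97: 6 bp
  97→104: 7 bp
  104→122: 18 bp
  122→128: 6 bp
  128→136: 8 bp
  136→138: 2 bp
  138→141: 3 bp
  141→144: 3 bp
  144→146: 2 bp
  146→163: 17 bp
  163→169: 6 bp
  169→177: 8 bp
  177→6 (wrap): 192-177+6 = 21 bp

[2,2,2,2,3,3,3,3,4,4,6,6,6,6,7,7,8,8,11,12,13,17,18,18,21]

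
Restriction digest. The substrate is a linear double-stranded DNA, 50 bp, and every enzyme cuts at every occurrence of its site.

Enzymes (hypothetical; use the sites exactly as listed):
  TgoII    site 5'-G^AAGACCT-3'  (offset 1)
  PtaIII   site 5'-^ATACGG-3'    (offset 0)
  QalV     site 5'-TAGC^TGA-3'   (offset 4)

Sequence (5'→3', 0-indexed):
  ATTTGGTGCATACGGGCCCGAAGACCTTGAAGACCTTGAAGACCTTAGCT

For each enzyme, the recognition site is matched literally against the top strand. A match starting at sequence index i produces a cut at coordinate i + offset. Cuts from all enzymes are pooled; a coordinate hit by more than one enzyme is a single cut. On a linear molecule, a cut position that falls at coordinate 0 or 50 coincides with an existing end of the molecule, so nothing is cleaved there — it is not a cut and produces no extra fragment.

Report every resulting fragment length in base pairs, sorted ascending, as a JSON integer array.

[9,9,9,11,12]

Scan for sites:
  TgoII (GAAGACCT, off=1): starts [19, 28, 37] → cuts [20, 29, 38]
  PtaIII (ATACGG, off=0): starts [9] → cuts [9]
  QalV (TAGCTGA, off=4): no sites

All cut coordinates (distinct, sorted): [9, 20, 29, 38]

Fragment lengths:
  [0,9): 9 bp
  [9,20): 11 bp
  [20,29): 9 bp
  [29,38): 9 bp
  [38,50): 12 bp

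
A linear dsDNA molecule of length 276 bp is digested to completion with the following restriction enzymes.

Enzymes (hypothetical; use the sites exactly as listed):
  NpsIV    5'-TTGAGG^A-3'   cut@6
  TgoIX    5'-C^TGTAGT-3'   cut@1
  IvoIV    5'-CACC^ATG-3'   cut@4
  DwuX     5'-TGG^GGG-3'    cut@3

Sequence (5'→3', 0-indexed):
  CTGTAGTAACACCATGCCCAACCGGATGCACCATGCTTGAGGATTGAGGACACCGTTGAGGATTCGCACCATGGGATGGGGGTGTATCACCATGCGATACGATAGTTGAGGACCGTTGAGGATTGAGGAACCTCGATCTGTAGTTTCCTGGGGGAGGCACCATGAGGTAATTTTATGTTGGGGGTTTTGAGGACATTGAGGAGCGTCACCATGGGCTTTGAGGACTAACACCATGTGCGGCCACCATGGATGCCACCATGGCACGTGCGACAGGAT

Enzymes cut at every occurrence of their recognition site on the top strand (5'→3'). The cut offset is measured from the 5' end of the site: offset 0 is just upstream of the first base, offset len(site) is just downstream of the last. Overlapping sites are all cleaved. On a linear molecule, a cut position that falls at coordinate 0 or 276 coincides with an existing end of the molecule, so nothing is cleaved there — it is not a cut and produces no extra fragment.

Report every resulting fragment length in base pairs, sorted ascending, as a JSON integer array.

[1,7,7,9,9,9,9,9,10,10,10,10,11,12,12,12,12,13,13,13,19,19,20,20]

Per-enzyme occurrences:
  NpsIV TTGAGGA/6: at [36, 43, 55, 105, 115, 122, 186, 195, 217] ⇒ [42, 49, 61, 111, 121, 128, 192, 201, 223]
  TgoIX CTGTAGT/1: at [0, 137] ⇒ [1, 138]
  IvoIV CACCATG/4: at [9, 28, 66, 87, 157, 206, 228, 241, 253] ⇒ [13, 32, 70, 91, 161, 210, 232, 245, 257]
  DwuX TGGGGG/3: at [76, 148, 178] ⇒ [79, 151, 181]

Pooled cuts: [1, 13, 32, 42, 49, 61, 70, 79, 91, 111, 121, 128, 138, 151, 161, 181, 192, 201, 210, 223, 232, 245, 257]

Fragments:
  [0,1): 1 bp
  [1,13): 12 bp
  [13,32): 19 bp
  [32,42): 10 bp
  [42,49): 7 bp
  [49,61): 12 bp
  [61,70): 9 bp
  [70,79): 9 bp
  [79,91): 12 bp
  [91,111): 20 bp
  [111,121): 10 bp
  [121,128): 7 bp
  [128,138): 10 bp
  [138,151): 13 bp
  [151,161): 10 bp
  [161,181): 20 bp
  [181,192): 11 bp
  [192,201): 9 bp
  [201,210): 9 bp
  [210,223): 13 bp
  [223,232): 9 bp
  [232,245): 13 bp
  [245,257): 12 bp
  [257,276): 19 bp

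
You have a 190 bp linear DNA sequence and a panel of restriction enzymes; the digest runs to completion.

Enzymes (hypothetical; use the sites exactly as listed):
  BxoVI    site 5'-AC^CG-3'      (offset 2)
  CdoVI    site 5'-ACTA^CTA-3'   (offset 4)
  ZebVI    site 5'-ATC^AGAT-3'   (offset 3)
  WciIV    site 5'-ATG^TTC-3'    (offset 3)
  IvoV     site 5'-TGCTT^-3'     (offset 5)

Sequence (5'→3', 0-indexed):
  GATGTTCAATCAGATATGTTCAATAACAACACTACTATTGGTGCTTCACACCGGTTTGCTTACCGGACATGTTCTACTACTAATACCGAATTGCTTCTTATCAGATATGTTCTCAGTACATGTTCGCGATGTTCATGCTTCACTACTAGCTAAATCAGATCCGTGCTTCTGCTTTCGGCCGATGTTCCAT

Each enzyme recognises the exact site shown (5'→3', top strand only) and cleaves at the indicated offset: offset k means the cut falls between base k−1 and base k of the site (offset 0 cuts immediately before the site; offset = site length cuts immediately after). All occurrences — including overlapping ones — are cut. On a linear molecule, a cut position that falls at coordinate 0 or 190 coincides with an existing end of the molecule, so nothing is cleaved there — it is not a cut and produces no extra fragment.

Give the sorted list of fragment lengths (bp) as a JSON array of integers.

Scan for sites:
  BxoVI (ACCG, off=2): starts [49, 61, 84] → cuts [51, 63, 86]
  CdoVI (ACTACTA, off=4): starts [30, 75, 141] → cuts [34, 79, 145]
  ZebVI (ATCAGAT, off=3): starts [8, 99, 153] → cuts [11, 102, 156]
  WciIV (ATGTTC, off=3): starts [1, 15, 68, 106, 119, 128, 181] → cuts [4, 18, 71, 109, 122, 131, 184]
  IvoV (TGCTT, off=5): starts [41, 56, 91, 135, 163, 169] → cuts [46, 61, 96, 140, 168, 174]

Pooled cuts: [4, 11, 18, 34, 46, 51, 61, 63, 71, 79, 86, 96, 102, 109, 122, 131, 140, 145, 156, 168, 174, 184]

Fragments:
  [0,4): 4 bp
  [4,11): 7 bp
  [11,18): 7 bp
  [18,34): 16 bp
  [34,46): 12 bp
  [46,51): 5 bp
  [51,61): 10 bp
  [61,63): 2 bp
  [63,71): 8 bp
  [71,79): 8 bp
  [79,86): 7 bp
  [86,96): 10 bp
  [96,102): 6 bp
  [102,109): 7 bp
  [109,122): 13 bp
  [122,131): 9 bp
  [131,140): 9 bp
  [140,145): 5 bp
  [145,156): 11 bp
  [156,168): 12 bp
  [168,174): 6 bp
  [174,184): 10 bp
  [184,190): 6 bp

[2,4,5,5,6,6,6,7,7,7,7,8,8,9,9,10,10,10,11,12,12,13,16]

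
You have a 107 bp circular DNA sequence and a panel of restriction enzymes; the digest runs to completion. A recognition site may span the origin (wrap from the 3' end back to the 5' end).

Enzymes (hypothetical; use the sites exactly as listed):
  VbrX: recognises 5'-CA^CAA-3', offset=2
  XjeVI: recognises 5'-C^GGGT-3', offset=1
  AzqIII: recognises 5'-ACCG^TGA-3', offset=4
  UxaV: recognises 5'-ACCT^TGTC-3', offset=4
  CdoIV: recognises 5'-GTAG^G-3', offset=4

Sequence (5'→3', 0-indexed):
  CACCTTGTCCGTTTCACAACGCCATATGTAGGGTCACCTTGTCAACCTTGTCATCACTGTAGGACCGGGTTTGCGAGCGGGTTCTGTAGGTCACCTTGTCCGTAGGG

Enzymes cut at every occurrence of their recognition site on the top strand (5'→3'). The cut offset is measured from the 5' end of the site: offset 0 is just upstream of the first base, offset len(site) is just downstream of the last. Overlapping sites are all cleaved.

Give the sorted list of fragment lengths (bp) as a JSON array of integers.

[4,7,7,8,9,9,11,11,12,14,15]

Scan for sites:
  VbrX (CACAA, off=2): starts [14] → cuts [16]
  XjeVI (CGGGT, off=1): starts [65, 77] → cuts [66, 78]
  AzqIII (ACCGTGA, off=4): no sites
  UxaV (ACCTTGTC, off=4): starts [1, 35, 44, 92] → cuts [5, 39, 48, 96]
  CdoIV (GTAGG, off=4): starts [27, 58, 85, 101] → cuts [31, 62, 89, 105]

Pooled cuts: [5, 16, 31, 39, 48, 62, 66, 78, 89, 96, 105]

Fragments:
  5→16: 11 bp
  16→31: 15 bp
  31→39: 8 bp
  39→48: 9 bp
  48→62: 14 bp
  62→66: 4 bp
  66→78: 12 bp
  78→89: 11 bp
  89→96: 7 bp
  96→105: 9 bp
  105→5 (wrap): 107-105+5 = 7 bp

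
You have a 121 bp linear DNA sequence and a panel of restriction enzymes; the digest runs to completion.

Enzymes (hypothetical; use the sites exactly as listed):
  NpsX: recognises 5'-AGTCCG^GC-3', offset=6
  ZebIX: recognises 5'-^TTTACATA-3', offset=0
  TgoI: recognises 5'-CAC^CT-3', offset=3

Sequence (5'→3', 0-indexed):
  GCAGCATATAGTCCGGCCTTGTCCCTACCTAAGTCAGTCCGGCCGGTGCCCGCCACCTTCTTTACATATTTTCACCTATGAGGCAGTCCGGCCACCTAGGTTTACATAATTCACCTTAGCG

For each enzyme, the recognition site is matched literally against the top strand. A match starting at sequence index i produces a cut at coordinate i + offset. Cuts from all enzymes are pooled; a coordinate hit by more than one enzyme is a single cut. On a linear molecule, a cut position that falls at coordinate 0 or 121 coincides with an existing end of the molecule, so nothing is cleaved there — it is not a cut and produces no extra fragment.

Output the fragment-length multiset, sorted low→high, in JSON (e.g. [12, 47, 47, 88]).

[4,5,5,7,14,15,15,15,15,26]

Per-enzyme occurrences:
  NpsX AGTCCGGC/6: at [9, 35, 84] ⇒ [15, 41, 90]
  ZebIX TTTACATA/0: at [60, 100] ⇒ [60, 100]
  TgoI CACCT/3: at [53, 72, 92, 111] ⇒ [56, 75, 95, 114]

All cut coordinates (distinct, sorted): [15, 41, 56, 60, 75, 90, 95, 100, 114]

Fragment lengths:
  [0,15): 15 bp
  [15,41): 26 bp
  [41,56): 15 bp
  [56,60): 4 bp
  [60,75): 15 bp
  [75,90): 15 bp
  [90,95): 5 bp
  [95,100): 5 bp
  [100,114): 14 bp
  [114,121): 7 bp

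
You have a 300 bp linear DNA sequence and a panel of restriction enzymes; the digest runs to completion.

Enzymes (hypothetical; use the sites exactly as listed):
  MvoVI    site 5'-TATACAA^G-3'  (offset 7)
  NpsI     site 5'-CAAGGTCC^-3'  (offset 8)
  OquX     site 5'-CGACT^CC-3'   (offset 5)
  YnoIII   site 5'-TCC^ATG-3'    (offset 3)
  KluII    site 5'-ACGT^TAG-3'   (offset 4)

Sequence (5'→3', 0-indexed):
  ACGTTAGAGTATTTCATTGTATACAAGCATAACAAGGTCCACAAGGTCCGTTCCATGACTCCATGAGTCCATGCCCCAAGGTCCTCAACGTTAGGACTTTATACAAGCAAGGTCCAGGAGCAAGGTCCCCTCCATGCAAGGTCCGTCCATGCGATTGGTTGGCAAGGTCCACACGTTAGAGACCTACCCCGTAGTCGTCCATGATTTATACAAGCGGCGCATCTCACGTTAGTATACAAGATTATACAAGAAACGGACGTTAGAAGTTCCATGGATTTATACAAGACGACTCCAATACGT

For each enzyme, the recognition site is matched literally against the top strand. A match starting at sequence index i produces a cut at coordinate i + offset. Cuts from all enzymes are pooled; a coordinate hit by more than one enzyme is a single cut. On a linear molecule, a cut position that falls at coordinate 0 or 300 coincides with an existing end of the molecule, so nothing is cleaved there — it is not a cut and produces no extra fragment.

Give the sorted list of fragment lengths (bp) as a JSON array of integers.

[4,4,5,5,6,7,7,8,8,9,9,9,10,10,10,11,11,13,13,14,14,14,15,16,22,22,24]

Scan for sites:
  MvoVI TATACAAG/7: at [19, 99, 206, 232, 242, 277] ⇒ [26, 106, 213, 239, 249, 284]
  NpsI CAAGGTCC/8: at [32, 41, 76, 107, 120, 136, 162] ⇒ [40, 49, 84, 115, 128, 144, 170]
  OquX CGACTCC/5: at [286] ⇒ [291]
  YnoIII TCCATG/3: at [51, 59, 67, 130, 145, 197, 267] ⇒ [54, 62, 70, 133, 148, 200, 270]
  KluII ACGTTAG/4: at [0, 87, 172, 225, 256] ⇒ [4, 91, 176, 229, 260]

All cut coordinates (distinct, sorted): [4, 26, 40, 49, 54, 62, 70, 84, 91, 106, 115, 128, 133, 144, 148, 170, 176, 200, 213, 229, 239, 249, 260, 270, 284, 291]

Fragments:
  [0,4): 4 bp
  [4,26): 22 bp
  [26,40): 14 bp
  [40,49): 9 bp
  [49,54): 5 bp
  [54,62): 8 bp
  [62,70): 8 bp
  [70,84): 14 bp
  [84,91): 7 bp
  [91,106): 15 bp
  [106,115): 9 bp
  [115,128): 13 bp
  [128,133): 5 bp
  [133,144): 11 bp
  [144,148): 4 bp
  [148,170): 22 bp
  [170,176): 6 bp
  [176,200): 24 bp
  [200,213): 13 bp
  [213,229): 16 bp
  [229,239): 10 bp
  [239,249): 10 bp
  [249,260): 11 bp
  [260,270): 10 bp
  [270,284): 14 bp
  [284,291): 7 bp
  [291,300): 9 bp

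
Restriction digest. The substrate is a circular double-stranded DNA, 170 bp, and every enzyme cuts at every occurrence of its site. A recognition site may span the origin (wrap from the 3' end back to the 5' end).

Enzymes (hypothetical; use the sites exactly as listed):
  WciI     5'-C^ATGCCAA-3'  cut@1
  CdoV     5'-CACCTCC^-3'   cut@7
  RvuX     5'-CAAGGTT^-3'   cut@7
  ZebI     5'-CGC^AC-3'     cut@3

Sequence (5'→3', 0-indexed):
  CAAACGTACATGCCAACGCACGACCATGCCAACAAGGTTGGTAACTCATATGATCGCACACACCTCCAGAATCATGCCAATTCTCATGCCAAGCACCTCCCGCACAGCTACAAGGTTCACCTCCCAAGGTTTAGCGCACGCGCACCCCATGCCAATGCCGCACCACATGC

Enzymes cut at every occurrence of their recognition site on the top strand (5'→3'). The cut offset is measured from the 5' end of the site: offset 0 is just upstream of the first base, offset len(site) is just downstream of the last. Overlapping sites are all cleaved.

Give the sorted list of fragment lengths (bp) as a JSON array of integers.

Site scan:
  WciI CATGCCAA/1: at [8, 24, 72, 84, 147, 165] ⇒ [9, 25, 73, 85, 148, 166]
  CdoV CACCTCC/7: at [60, 93, 117] ⇒ [67, 100, 124]
  RvuX CAAGGTT/7: at [32, 110, 124] ⇒ [39, 117, 131]
  ZebI CGCAC/3: at [16, 54, 100, 134, 140, 158] ⇒ [19, 57, 103, 137, 143, 161]

Pooled cuts: [9, 19, 25, 39, 57, 67, 73, 85, 100, 103, 117, 124, 131, 137, 143, 148, 161, 166]

Fragments:
  9→19: 10 bp
  19→25: 6 bp
  25→39: 14 bp
  39→57: 18 bp
  57→67: 10 bp
  67→73: 6 bp
  73→85: 12 bp
  85→100: 15 bp
  100→103: 3 bp
  103→117: 14 bp
  117→124: 7 bp
  124→131: 7 bp
  131→137: 6 bp
  137→143: 6 bp
  143→148: 5 bp
  148→161: 13 bp
  161→166: 5 bp
  166→9 (wrap): 170-166+9 = 13 bp

[3,5,5,6,6,6,6,7,7,10,10,12,13,13,14,14,15,18]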